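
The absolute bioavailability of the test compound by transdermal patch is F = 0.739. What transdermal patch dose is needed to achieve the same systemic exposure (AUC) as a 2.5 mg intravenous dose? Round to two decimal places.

D_transdermal = 3.38 mg

For equal systemic exposure: F × D_ev = D_iv
D_ev = D_iv / F = 2.5 / 0.739 = 3.38295 mg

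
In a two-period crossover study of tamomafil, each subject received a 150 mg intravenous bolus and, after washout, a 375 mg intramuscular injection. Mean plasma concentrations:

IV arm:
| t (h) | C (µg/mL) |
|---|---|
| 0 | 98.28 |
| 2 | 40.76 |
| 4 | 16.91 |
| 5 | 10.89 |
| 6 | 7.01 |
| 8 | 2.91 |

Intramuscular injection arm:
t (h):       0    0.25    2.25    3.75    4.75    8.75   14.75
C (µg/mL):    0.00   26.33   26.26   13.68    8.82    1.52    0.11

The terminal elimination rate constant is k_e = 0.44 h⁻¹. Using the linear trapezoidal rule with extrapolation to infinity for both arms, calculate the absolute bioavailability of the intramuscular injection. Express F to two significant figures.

F = 0.21

Trapezoidal AUC_0→8 (IV):
  [0→2]: (98.28+40.76)/2 × 2 = 139.04
  [2→4]: (40.76+16.91)/2 × 2 = 57.67
  [4→5]: (16.91+10.89)/2 × 1 = 13.9
  [5→6]: (10.89+7.01)/2 × 1 = 8.95
  [6→8]: (7.01+2.91)/2 × 2 = 9.92
  Sum = 229.48 µg/mL·h
IV tail: 2.91/0.44 = 6.614; AUC_iv,0→∞ = 229.48 + 6.614 = 236.094 µg/mL·h
Trapezoidal AUC_0→14.75 (intramuscular injection):
  [0→0.25]: (0.00+26.33)/2 × 0.25 = 3.29125
  [0.25→2.25]: (26.33+26.26)/2 × 2 = 52.59
  [2.25→3.75]: (26.26+13.68)/2 × 1.5 = 29.955
  [3.75→4.75]: (13.68+8.82)/2 × 1 = 11.25
  [4.75→8.75]: (8.82+1.52)/2 × 4 = 20.68
  [8.75→14.75]: (1.52+0.11)/2 × 6 = 4.89
  Sum = 122.65625 µg/mL·h
intramuscular injection tail: 0.11/0.44 = 0.250; AUC_ev,0→∞ = 122.65625 + 0.250 = 122.90625 µg/mL·h
F = (AUC_ev/D_ev)/(AUC_iv/D_iv) = (122.90625/375)/(236.094/150) = 0.32775/1.57396 = 0.2082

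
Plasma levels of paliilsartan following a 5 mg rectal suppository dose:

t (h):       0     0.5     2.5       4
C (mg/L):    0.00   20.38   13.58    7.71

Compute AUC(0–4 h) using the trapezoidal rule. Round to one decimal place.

Trapezoidal AUC_0→4:
  [0→0.5]: (0.00+20.38)/2 × 0.5 = 5.095
  [0.5→2.5]: (20.38+13.58)/2 × 2 = 33.96
  [2.5→4]: (13.58+7.71)/2 × 1.5 = 15.9675
  Sum = 55.0225 mg/L·h

AUC = 55.0 mg/L·h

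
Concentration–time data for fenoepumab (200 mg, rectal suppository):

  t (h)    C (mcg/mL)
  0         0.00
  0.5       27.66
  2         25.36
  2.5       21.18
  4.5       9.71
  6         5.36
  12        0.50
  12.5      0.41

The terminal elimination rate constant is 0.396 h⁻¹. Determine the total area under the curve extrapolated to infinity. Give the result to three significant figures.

Trapezoidal AUC_0→12.5:
  [0→0.5]: (0.00+27.66)/2 × 0.5 = 6.915
  [0.5→2]: (27.66+25.36)/2 × 1.5 = 39.765
  [2→2.5]: (25.36+21.18)/2 × 0.5 = 11.635
  [2.5→4.5]: (21.18+9.71)/2 × 2 = 30.89
  [4.5→6]: (9.71+5.36)/2 × 1.5 = 11.3025
  [6→12]: (5.36+0.50)/2 × 6 = 17.58
  [12→12.5]: (0.50+0.41)/2 × 0.5 = 0.2275
  Sum = 118.315 mcg/mL·h
Extrapolated tail: C_last / k_e = 0.41 / 0.396 = 1.035
AUC_0→∞ = 118.315 + 1.035 = 119.35 mcg/mL·h

AUC = 119 mcg/mL·h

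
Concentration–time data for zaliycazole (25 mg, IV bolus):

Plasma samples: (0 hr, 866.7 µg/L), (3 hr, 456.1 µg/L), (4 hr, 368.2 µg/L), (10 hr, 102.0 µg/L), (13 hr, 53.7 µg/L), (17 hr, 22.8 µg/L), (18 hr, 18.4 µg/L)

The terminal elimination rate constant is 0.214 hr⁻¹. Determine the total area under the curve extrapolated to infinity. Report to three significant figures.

Trapezoidal AUC_0→18:
  [0→3]: (866.7+456.1)/2 × 3 = 1984.2
  [3→4]: (456.1+368.2)/2 × 1 = 412.15
  [4→10]: (368.2+102.0)/2 × 6 = 1410.6
  [10→13]: (102.0+53.7)/2 × 3 = 233.55
  [13→17]: (53.7+22.8)/2 × 4 = 153.0
  [17→18]: (22.8+18.4)/2 × 1 = 20.6
  Sum = 4214.1 µg/L·hr
Extrapolated tail: C_last / k_e = 18.4 / 0.214 = 85.981
AUC_0→∞ = 4214.1 + 85.981 = 4300.081 µg/L·hr

AUC = 4300 µg/L·hr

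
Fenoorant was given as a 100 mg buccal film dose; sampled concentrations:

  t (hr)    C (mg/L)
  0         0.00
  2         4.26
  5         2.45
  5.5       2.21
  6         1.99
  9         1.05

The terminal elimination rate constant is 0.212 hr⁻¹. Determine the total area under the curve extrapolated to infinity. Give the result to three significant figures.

Trapezoidal AUC_0→9:
  [0→2]: (0.00+4.26)/2 × 2 = 4.26
  [2→5]: (4.26+2.45)/2 × 3 = 10.065
  [5→5.5]: (2.45+2.21)/2 × 0.5 = 1.165
  [5.5→6]: (2.21+1.99)/2 × 0.5 = 1.05
  [6→9]: (1.99+1.05)/2 × 3 = 4.56
  Sum = 21.1 mg/L·hr
Extrapolated tail: C_last / k_e = 1.05 / 0.212 = 4.953
AUC_0→∞ = 21.1 + 4.953 = 26.053 mg/L·hr

AUC = 26.1 mg/L·hr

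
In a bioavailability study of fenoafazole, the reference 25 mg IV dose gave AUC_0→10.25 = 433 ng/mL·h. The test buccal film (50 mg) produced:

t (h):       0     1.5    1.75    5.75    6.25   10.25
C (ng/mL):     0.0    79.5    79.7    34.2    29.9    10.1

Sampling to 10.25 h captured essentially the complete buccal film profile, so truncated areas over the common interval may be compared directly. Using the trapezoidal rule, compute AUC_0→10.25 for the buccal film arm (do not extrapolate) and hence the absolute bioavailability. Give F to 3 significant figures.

Trapezoidal AUC_0→10.25 (buccal film):
  [0→1.5]: (0.0+79.5)/2 × 1.5 = 59.625
  [1.5→1.75]: (79.5+79.7)/2 × 0.25 = 19.9
  [1.75→5.75]: (79.7+34.2)/2 × 4 = 227.8
  [5.75→6.25]: (34.2+29.9)/2 × 0.5 = 16.025
  [6.25→10.25]: (29.9+10.1)/2 × 4 = 80.0
  Sum = 403.35 ng/mL·h
F = (AUC_ev/D_ev)/(AUC_iv/D_iv) = (403.35/50)/(433/25) = 8.067/17.32 = 0.4658

F = 0.466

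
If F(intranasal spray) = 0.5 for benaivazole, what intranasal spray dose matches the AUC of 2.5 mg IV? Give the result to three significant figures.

For equal systemic exposure: F × D_ev = D_iv
D_ev = D_iv / F = 2.5 / 0.5 = 5 mg

D_intranasal = 5.00 mg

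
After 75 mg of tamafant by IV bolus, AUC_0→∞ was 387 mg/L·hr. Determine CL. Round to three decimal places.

CL = Dose_iv / AUC_0→∞
   = 75 / 387 = 0.193798 L/hr

CL = 0.194 L/hr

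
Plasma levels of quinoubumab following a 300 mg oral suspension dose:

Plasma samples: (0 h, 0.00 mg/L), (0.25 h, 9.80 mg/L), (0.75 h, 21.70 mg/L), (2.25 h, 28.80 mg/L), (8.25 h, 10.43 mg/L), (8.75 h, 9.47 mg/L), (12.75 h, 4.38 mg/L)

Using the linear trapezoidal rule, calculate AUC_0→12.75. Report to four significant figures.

Trapezoidal AUC_0→12.75:
  [0→0.25]: (0.00+9.80)/2 × 0.25 = 1.225
  [0.25→0.75]: (9.80+21.70)/2 × 0.5 = 7.875
  [0.75→2.25]: (21.70+28.80)/2 × 1.5 = 37.875
  [2.25→8.25]: (28.80+10.43)/2 × 6 = 117.69
  [8.25→8.75]: (10.43+9.47)/2 × 0.5 = 4.975
  [8.75→12.75]: (9.47+4.38)/2 × 4 = 27.7
  Sum = 197.34 mg/L·h

AUC = 197.3 mg/L·h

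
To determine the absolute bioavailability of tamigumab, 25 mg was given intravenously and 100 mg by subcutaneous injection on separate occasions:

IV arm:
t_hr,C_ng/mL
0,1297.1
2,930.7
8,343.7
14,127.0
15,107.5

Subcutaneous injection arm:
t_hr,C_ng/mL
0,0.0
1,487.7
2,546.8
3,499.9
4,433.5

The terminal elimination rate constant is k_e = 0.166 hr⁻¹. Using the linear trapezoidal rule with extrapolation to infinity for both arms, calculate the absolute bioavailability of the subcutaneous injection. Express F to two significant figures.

Trapezoidal AUC_0→15 (IV):
  [0→2]: (1297.1+930.7)/2 × 2 = 2227.8
  [2→8]: (930.7+343.7)/2 × 6 = 3823.2
  [8→14]: (343.7+127.0)/2 × 6 = 1412.1
  [14→15]: (127.0+107.5)/2 × 1 = 117.25
  Sum = 7580.35 ng/mL·hr
IV tail: 107.5/0.166 = 647.590; AUC_iv,0→∞ = 7580.35 + 647.590 = 8227.94 ng/mL·hr
Trapezoidal AUC_0→4 (subcutaneous injection):
  [0→1]: (0.0+487.7)/2 × 1 = 243.85
  [1→2]: (487.7+546.8)/2 × 1 = 517.25
  [2→3]: (546.8+499.9)/2 × 1 = 523.35
  [3→4]: (499.9+433.5)/2 × 1 = 466.7
  Sum = 1751.15 ng/mL·hr
subcutaneous injection tail: 433.5/0.166 = 2611.446; AUC_ev,0→∞ = 1751.15 + 2611.446 = 4362.596 ng/mL·hr
F = (AUC_ev/D_ev)/(AUC_iv/D_iv) = (4362.596/100)/(8227.94/25) = 43.62596/329.1176 = 0.1326

F = 0.13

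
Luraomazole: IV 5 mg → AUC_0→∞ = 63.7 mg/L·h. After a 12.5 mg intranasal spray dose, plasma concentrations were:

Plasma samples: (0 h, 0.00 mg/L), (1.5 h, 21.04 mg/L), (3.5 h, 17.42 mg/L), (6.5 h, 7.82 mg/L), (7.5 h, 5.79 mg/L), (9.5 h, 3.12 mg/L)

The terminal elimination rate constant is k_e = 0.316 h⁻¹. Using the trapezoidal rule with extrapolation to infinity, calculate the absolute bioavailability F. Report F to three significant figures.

Trapezoidal AUC_0→9.5 (intranasal spray):
  [0→1.5]: (0.00+21.04)/2 × 1.5 = 15.78
  [1.5→3.5]: (21.04+17.42)/2 × 2 = 38.46
  [3.5→6.5]: (17.42+7.82)/2 × 3 = 37.86
  [6.5→7.5]: (7.82+5.79)/2 × 1 = 6.805
  [7.5→9.5]: (5.79+3.12)/2 × 2 = 8.91
  Sum = 107.815 mg/L·h
Tail: C_last/k_e = 3.12/0.316 = 9.873
AUC_0→∞ (intranasal spray) = 107.815 + 9.873 = 117.688 mg/L·h
F = (AUC_ev/D_ev)/(AUC_iv/D_iv) = (117.688/12.5)/(63.7/5) = 9.41504/12.74 = 0.7390

F = 0.739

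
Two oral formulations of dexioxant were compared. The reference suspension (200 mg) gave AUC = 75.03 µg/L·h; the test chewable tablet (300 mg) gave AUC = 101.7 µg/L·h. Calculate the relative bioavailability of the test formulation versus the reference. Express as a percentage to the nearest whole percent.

F_rel = 90%

F_rel = (AUC_test/D_test) / (AUC_ref/D_ref)
      = (101.7/300) / (75.03/200)
      = 0.339 / 0.37515 = 0.9036 = 90.36%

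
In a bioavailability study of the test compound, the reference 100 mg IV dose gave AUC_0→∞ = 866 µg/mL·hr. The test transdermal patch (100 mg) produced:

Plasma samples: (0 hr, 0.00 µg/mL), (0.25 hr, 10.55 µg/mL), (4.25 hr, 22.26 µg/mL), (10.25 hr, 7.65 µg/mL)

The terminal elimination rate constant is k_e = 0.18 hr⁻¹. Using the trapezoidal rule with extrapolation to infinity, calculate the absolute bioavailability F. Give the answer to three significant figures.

F = 0.230

Trapezoidal AUC_0→10.25 (transdermal patch):
  [0→0.25]: (0.00+10.55)/2 × 0.25 = 1.31875
  [0.25→4.25]: (10.55+22.26)/2 × 4 = 65.62
  [4.25→10.25]: (22.26+7.65)/2 × 6 = 89.73
  Sum = 156.66875 µg/mL·hr
Tail: C_last/k_e = 7.65/0.18 = 42.500
AUC_0→∞ (transdermal patch) = 156.66875 + 42.500 = 199.16875 µg/mL·hr
F = (AUC_ev/D_ev)/(AUC_iv/D_iv) = (199.16875/100)/(866/100) = 1.9916875/8.66 = 0.2300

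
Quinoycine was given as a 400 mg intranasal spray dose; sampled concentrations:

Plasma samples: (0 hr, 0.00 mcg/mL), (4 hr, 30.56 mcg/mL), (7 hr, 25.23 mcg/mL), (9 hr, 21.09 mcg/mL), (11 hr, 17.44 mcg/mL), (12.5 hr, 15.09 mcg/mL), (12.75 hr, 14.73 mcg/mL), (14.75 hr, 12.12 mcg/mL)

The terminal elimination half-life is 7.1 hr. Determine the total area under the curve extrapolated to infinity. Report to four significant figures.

AUC = 408.8 mcg/mL·hr

Trapezoidal AUC_0→14.75:
  [0→4]: (0.00+30.56)/2 × 4 = 61.12
  [4→7]: (30.56+25.23)/2 × 3 = 83.685
  [7→9]: (25.23+21.09)/2 × 2 = 46.32
  [9→11]: (21.09+17.44)/2 × 2 = 38.53
  [11→12.5]: (17.44+15.09)/2 × 1.5 = 24.3975
  [12.5→12.75]: (15.09+14.73)/2 × 0.25 = 3.7275
  [12.75→14.75]: (14.73+12.12)/2 × 2 = 26.85
  Sum = 284.63 mcg/mL·hr
k_e = ln2 / t½ = 0.693147 / 7.1 = 0.0976 hr^-1
Extrapolated tail: C_last / k_e = 12.12 / 0.0976 = 124.180
AUC_0→∞ = 284.63 + 124.180 = 408.81 mcg/mL·hr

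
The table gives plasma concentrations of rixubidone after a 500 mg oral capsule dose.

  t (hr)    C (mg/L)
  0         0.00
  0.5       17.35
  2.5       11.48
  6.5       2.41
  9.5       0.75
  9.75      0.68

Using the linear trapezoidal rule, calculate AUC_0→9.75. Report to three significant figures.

Trapezoidal AUC_0→9.75:
  [0→0.5]: (0.00+17.35)/2 × 0.5 = 4.3375
  [0.5→2.5]: (17.35+11.48)/2 × 2 = 28.83
  [2.5→6.5]: (11.48+2.41)/2 × 4 = 27.78
  [6.5→9.5]: (2.41+0.75)/2 × 3 = 4.74
  [9.5→9.75]: (0.75+0.68)/2 × 0.25 = 0.17875
  Sum = 65.86625 mg/L·hr

AUC = 65.9 mg/L·hr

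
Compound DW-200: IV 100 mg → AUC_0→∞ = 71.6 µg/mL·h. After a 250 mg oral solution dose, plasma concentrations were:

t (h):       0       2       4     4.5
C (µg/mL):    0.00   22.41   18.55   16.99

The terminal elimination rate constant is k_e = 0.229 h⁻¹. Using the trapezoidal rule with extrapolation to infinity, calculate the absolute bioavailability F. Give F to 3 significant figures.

Trapezoidal AUC_0→4.5 (oral solution):
  [0→2]: (0.00+22.41)/2 × 2 = 22.41
  [2→4]: (22.41+18.55)/2 × 2 = 40.96
  [4→4.5]: (18.55+16.99)/2 × 0.5 = 8.885
  Sum = 72.255 µg/mL·h
Tail: C_last/k_e = 16.99/0.229 = 74.192
AUC_0→∞ (oral solution) = 72.255 + 74.192 = 146.447 µg/mL·h
F = (AUC_ev/D_ev)/(AUC_iv/D_iv) = (146.447/250)/(71.6/100) = 0.585788/0.716 = 0.8181

F = 0.818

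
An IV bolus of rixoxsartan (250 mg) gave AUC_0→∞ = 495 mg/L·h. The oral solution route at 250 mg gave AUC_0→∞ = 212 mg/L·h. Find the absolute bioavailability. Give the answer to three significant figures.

F = (AUC_ev / D_ev) / (AUC_iv / D_iv)
  = (212/250) / (495/250)
  = 0.848 / 1.98 = 0.4283

F = 0.428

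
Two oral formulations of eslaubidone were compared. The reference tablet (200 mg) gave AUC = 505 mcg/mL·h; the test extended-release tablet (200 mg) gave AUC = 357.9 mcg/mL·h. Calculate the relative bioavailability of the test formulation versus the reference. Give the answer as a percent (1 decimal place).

F_rel = 70.9%

F_rel = (AUC_test/D_test) / (AUC_ref/D_ref)
      = (357.9/200) / (505/200)
      = 1.7895 / 2.525 = 0.7087 = 70.87%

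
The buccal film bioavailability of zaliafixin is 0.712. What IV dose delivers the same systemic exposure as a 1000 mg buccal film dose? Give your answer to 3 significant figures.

D_iv = 712 mg

Systemic exposure from an extravascular dose = F × D_ev, so the equivalent IV dose is F × D_ev.
D_iv = F × D_ev = 0.712 × 1000 = 712 mg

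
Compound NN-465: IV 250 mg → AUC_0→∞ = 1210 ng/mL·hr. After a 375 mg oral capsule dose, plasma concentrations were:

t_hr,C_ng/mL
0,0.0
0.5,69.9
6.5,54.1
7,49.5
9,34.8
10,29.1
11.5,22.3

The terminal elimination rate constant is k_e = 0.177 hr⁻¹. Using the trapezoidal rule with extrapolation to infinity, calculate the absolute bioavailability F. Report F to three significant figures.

F = 0.384

Trapezoidal AUC_0→11.5 (oral capsule):
  [0→0.5]: (0.0+69.9)/2 × 0.5 = 17.475
  [0.5→6.5]: (69.9+54.1)/2 × 6 = 372.0
  [6.5→7]: (54.1+49.5)/2 × 0.5 = 25.9
  [7→9]: (49.5+34.8)/2 × 2 = 84.3
  [9→10]: (34.8+29.1)/2 × 1 = 31.95
  [10→11.5]: (29.1+22.3)/2 × 1.5 = 38.55
  Sum = 570.175 ng/mL·hr
Tail: C_last/k_e = 22.3/0.177 = 125.989
AUC_0→∞ (oral capsule) = 570.175 + 125.989 = 696.164 ng/mL·hr
F = (AUC_ev/D_ev)/(AUC_iv/D_iv) = (696.164/375)/(1210/250) = 1.85644/4.84 = 0.3836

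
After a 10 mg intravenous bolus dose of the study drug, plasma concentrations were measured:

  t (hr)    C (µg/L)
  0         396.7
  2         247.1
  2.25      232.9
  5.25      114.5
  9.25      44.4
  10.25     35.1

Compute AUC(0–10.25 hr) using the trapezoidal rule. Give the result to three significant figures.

AUC = 1580 µg/L·hr

Trapezoidal AUC_0→10.25:
  [0→2]: (396.7+247.1)/2 × 2 = 643.8
  [2→2.25]: (247.1+232.9)/2 × 0.25 = 60.0
  [2.25→5.25]: (232.9+114.5)/2 × 3 = 521.1
  [5.25→9.25]: (114.5+44.4)/2 × 4 = 317.8
  [9.25→10.25]: (44.4+35.1)/2 × 1 = 39.75
  Sum = 1582.45 µg/L·hr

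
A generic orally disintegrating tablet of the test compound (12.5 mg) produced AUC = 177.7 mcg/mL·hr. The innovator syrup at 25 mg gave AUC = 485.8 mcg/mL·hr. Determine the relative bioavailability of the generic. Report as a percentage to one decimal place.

F_rel = (AUC_test/D_test) / (AUC_ref/D_ref)
      = (177.7/12.5) / (485.8/25)
      = 14.216 / 19.432 = 0.7316 = 73.16%

F_rel = 73.2%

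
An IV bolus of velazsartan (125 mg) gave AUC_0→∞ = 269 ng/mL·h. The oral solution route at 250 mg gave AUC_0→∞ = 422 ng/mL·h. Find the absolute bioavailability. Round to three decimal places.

F = 0.784

F = (AUC_ev / D_ev) / (AUC_iv / D_iv)
  = (422/250) / (269/125)
  = 1.688 / 2.152 = 0.7844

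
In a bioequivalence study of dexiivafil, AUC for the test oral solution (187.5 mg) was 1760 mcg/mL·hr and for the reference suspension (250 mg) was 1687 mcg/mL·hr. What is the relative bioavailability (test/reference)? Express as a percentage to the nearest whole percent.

F_rel = (AUC_test/D_test) / (AUC_ref/D_ref)
      = (1760/187.5) / (1687/250)
      = 9.38667 / 6.748 = 1.3910 = 139.10%

F_rel = 139%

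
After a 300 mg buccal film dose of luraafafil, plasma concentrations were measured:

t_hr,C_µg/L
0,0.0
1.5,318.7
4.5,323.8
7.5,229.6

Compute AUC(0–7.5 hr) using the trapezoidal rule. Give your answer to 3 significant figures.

Trapezoidal AUC_0→7.5:
  [0→1.5]: (0.0+318.7)/2 × 1.5 = 239.025
  [1.5→4.5]: (318.7+323.8)/2 × 3 = 963.75
  [4.5→7.5]: (323.8+229.6)/2 × 3 = 830.1
  Sum = 2032.875 µg/L·hr

AUC = 2030 µg/L·hr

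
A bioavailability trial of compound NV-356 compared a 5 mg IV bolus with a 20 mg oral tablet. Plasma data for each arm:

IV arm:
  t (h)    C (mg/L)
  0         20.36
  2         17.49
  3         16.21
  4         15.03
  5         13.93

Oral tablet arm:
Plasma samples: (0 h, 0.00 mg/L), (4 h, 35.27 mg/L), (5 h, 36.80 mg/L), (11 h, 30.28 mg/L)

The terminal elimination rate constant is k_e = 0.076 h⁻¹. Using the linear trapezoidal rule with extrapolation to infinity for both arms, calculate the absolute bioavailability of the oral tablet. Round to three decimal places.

F = 0.659

Trapezoidal AUC_0→5 (IV):
  [0→2]: (20.36+17.49)/2 × 2 = 37.85
  [2→3]: (17.49+16.21)/2 × 1 = 16.85
  [3→4]: (16.21+15.03)/2 × 1 = 15.62
  [4→5]: (15.03+13.93)/2 × 1 = 14.48
  Sum = 84.8 mg/L·h
IV tail: 13.93/0.076 = 183.289; AUC_iv,0→∞ = 84.8 + 183.289 = 268.089 mg/L·h
Trapezoidal AUC_0→11 (oral tablet):
  [0→4]: (0.00+35.27)/2 × 4 = 70.54
  [4→5]: (35.27+36.80)/2 × 1 = 36.035
  [5→11]: (36.80+30.28)/2 × 6 = 201.24
  Sum = 307.815 mg/L·h
oral tablet tail: 30.28/0.076 = 398.421; AUC_ev,0→∞ = 307.815 + 398.421 = 706.236 mg/L·h
F = (AUC_ev/D_ev)/(AUC_iv/D_iv) = (706.236/20)/(268.089/5) = 35.3118/53.6178 = 0.6586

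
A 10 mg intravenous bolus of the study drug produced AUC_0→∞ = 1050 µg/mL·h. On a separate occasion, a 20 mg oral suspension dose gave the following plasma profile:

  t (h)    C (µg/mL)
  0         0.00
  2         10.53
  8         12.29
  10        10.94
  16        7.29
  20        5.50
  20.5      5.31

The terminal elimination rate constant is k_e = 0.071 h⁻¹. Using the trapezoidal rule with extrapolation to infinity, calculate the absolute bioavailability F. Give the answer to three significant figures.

F = 0.124

Trapezoidal AUC_0→20.5 (oral suspension):
  [0→2]: (0.00+10.53)/2 × 2 = 10.53
  [2→8]: (10.53+12.29)/2 × 6 = 68.46
  [8→10]: (12.29+10.94)/2 × 2 = 23.23
  [10→16]: (10.94+7.29)/2 × 6 = 54.69
  [16→20]: (7.29+5.50)/2 × 4 = 25.58
  [20→20.5]: (5.50+5.31)/2 × 0.5 = 2.7025
  Sum = 185.1925 µg/mL·h
Tail: C_last/k_e = 5.31/0.071 = 74.789
AUC_0→∞ (oral suspension) = 185.1925 + 74.789 = 259.9815 µg/mL·h
F = (AUC_ev/D_ev)/(AUC_iv/D_iv) = (259.9815/20)/(1050/10) = 12.999075/105 = 0.1238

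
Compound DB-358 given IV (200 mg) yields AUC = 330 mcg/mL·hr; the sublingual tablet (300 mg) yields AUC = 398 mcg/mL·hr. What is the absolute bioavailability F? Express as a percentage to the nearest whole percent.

F = (AUC_ev / D_ev) / (AUC_iv / D_iv)
  = (398/300) / (330/200)
  = 1.32667 / 1.65 = 0.8040
  = 80.40%

F = 80%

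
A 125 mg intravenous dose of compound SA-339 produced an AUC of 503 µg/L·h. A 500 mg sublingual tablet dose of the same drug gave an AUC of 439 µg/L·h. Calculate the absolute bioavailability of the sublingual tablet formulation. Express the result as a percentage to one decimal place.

F = (AUC_ev / D_ev) / (AUC_iv / D_iv)
  = (439/500) / (503/125)
  = 0.878 / 4.024 = 0.2182
  = 21.82%

F = 21.8%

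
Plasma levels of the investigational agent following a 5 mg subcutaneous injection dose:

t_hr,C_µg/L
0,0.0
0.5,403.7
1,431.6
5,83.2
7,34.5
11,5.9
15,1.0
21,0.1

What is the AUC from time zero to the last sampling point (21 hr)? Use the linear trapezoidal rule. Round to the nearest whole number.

AUC = 1555 µg/L·hr

Trapezoidal AUC_0→21:
  [0→0.5]: (0.0+403.7)/2 × 0.5 = 100.925
  [0.5→1]: (403.7+431.6)/2 × 0.5 = 208.825
  [1→5]: (431.6+83.2)/2 × 4 = 1029.6
  [5→7]: (83.2+34.5)/2 × 2 = 117.7
  [7→11]: (34.5+5.9)/2 × 4 = 80.8
  [11→15]: (5.9+1.0)/2 × 4 = 13.8
  [15→21]: (1.0+0.1)/2 × 6 = 3.3
  Sum = 1554.95 µg/L·hr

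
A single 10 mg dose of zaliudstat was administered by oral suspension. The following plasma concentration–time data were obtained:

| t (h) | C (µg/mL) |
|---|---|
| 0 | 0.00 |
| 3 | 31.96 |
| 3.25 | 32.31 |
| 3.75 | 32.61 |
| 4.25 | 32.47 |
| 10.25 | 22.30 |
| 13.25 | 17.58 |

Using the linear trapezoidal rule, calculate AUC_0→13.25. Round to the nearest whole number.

Trapezoidal AUC_0→13.25:
  [0→3]: (0.00+31.96)/2 × 3 = 47.94
  [3→3.25]: (31.96+32.31)/2 × 0.25 = 8.03375
  [3.25→3.75]: (32.31+32.61)/2 × 0.5 = 16.23
  [3.75→4.25]: (32.61+32.47)/2 × 0.5 = 16.27
  [4.25→10.25]: (32.47+22.30)/2 × 6 = 164.31
  [10.25→13.25]: (22.30+17.58)/2 × 3 = 59.82
  Sum = 312.60375 µg/mL·h

AUC = 313 µg/mL·h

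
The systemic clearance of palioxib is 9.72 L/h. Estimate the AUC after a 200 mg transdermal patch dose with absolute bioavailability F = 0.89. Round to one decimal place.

AUC = 18.3 mg/L·h

AUC_0→∞ = F × Dose / CL
        = 0.89 × 200 / 9.72 = 18.3128 mg/L·h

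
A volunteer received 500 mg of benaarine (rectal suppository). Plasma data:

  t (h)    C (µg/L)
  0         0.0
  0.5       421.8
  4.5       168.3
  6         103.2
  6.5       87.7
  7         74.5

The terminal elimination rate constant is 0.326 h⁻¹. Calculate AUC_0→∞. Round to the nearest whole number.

Trapezoidal AUC_0→7:
  [0→0.5]: (0.0+421.8)/2 × 0.5 = 105.45
  [0.5→4.5]: (421.8+168.3)/2 × 4 = 1180.2
  [4.5→6]: (168.3+103.2)/2 × 1.5 = 203.625
  [6→6.5]: (103.2+87.7)/2 × 0.5 = 47.725
  [6.5→7]: (87.7+74.5)/2 × 0.5 = 40.55
  Sum = 1577.55 µg/L·h
Extrapolated tail: C_last / k_e = 74.5 / 0.326 = 228.528
AUC_0→∞ = 1577.55 + 228.528 = 1806.078 µg/L·h

AUC = 1806 µg/L·h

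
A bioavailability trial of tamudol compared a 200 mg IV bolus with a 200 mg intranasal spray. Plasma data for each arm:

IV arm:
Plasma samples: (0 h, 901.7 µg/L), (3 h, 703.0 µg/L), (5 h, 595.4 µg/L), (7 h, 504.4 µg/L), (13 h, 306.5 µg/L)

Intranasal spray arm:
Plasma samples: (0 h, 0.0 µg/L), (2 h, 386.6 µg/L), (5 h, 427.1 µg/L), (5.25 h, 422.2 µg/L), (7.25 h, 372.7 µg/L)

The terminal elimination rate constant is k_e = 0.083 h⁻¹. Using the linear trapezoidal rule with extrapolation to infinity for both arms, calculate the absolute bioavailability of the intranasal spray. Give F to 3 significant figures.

F = 0.640

Trapezoidal AUC_0→13 (IV):
  [0→3]: (901.7+703.0)/2 × 3 = 2407.05
  [3→5]: (703.0+595.4)/2 × 2 = 1298.4
  [5→7]: (595.4+504.4)/2 × 2 = 1099.8
  [7→13]: (504.4+306.5)/2 × 6 = 2432.7
  Sum = 7237.95 µg/L·h
IV tail: 306.5/0.083 = 3692.771; AUC_iv,0→∞ = 7237.95 + 3692.771 = 10930.721 µg/L·h
Trapezoidal AUC_0→7.25 (intranasal spray):
  [0→2]: (0.0+386.6)/2 × 2 = 386.6
  [2→5]: (386.6+427.1)/2 × 3 = 1220.55
  [5→5.25]: (427.1+422.2)/2 × 0.25 = 106.1625
  [5.25→7.25]: (422.2+372.7)/2 × 2 = 794.9
  Sum = 2508.2125 µg/L·h
intranasal spray tail: 372.7/0.083 = 4490.361; AUC_ev,0→∞ = 2508.2125 + 4490.361 = 6998.5735 µg/L·h
F = (AUC_ev/D_ev)/(AUC_iv/D_iv) = (6998.5735/200)/(10930.721/200) = 34.9929/54.653605 = 0.6403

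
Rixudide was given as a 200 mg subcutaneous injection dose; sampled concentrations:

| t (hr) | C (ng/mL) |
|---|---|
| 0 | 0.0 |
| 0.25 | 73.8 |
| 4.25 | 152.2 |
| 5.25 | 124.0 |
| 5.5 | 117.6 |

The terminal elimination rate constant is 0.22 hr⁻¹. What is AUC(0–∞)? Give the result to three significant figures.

Trapezoidal AUC_0→5.5:
  [0→0.25]: (0.0+73.8)/2 × 0.25 = 9.225
  [0.25→4.25]: (73.8+152.2)/2 × 4 = 452.0
  [4.25→5.25]: (152.2+124.0)/2 × 1 = 138.1
  [5.25→5.5]: (124.0+117.6)/2 × 0.25 = 30.2
  Sum = 629.525 ng/mL·hr
Extrapolated tail: C_last / k_e = 117.6 / 0.22 = 534.545
AUC_0→∞ = 629.525 + 534.545 = 1164.07 ng/mL·hr

AUC = 1160 ng/mL·hr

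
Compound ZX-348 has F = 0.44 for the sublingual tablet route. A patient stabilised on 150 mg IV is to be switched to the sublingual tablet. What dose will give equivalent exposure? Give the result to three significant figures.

D_sublingual = 341 mg

For equal systemic exposure: F × D_ev = D_iv
D_ev = D_iv / F = 150 / 0.44 = 340.909 mg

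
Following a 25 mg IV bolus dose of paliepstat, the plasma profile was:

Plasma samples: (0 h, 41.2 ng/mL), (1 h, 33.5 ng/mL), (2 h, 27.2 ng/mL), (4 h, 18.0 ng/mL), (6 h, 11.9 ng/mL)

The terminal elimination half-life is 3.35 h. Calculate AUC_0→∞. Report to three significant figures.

AUC = 200 ng/mL·h

Trapezoidal AUC_0→6:
  [0→1]: (41.2+33.5)/2 × 1 = 37.35
  [1→2]: (33.5+27.2)/2 × 1 = 30.35
  [2→4]: (27.2+18.0)/2 × 2 = 45.2
  [4→6]: (18.0+11.9)/2 × 2 = 29.9
  Sum = 142.8 ng/mL·h
k_e = ln2 / t½ = 0.693147 / 3.35 = 0.2069 h^-1
Extrapolated tail: C_last / k_e = 11.9 / 0.2069 = 57.516
AUC_0→∞ = 142.8 + 57.516 = 200.316 ng/mL·h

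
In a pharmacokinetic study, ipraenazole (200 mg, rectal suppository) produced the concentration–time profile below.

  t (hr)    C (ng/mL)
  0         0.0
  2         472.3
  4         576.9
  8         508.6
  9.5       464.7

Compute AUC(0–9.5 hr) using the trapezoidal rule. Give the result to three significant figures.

Trapezoidal AUC_0→9.5:
  [0→2]: (0.0+472.3)/2 × 2 = 472.3
  [2→4]: (472.3+576.9)/2 × 2 = 1049.2
  [4→8]: (576.9+508.6)/2 × 4 = 2171.0
  [8→9.5]: (508.6+464.7)/2 × 1.5 = 729.975
  Sum = 4422.475 ng/mL·hr

AUC = 4420 ng/mL·hr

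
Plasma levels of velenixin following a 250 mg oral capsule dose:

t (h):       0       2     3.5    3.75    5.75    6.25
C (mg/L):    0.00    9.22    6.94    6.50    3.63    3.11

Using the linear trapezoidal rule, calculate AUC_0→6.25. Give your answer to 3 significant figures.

Trapezoidal AUC_0→6.25:
  [0→2]: (0.00+9.22)/2 × 2 = 9.22
  [2→3.5]: (9.22+6.94)/2 × 1.5 = 12.12
  [3.5→3.75]: (6.94+6.50)/2 × 0.25 = 1.68
  [3.75→5.75]: (6.50+3.63)/2 × 2 = 10.13
  [5.75→6.25]: (3.63+3.11)/2 × 0.5 = 1.685
  Sum = 34.835 mg/L·h

AUC = 34.8 mg/L·h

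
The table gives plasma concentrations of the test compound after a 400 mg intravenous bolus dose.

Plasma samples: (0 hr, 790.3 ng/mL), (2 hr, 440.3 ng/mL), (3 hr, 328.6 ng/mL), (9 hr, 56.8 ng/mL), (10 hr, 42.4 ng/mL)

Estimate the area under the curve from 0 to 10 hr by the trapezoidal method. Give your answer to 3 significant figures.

Trapezoidal AUC_0→10:
  [0→2]: (790.3+440.3)/2 × 2 = 1230.6
  [2→3]: (440.3+328.6)/2 × 1 = 384.45
  [3→9]: (328.6+56.8)/2 × 6 = 1156.2
  [9→10]: (56.8+42.4)/2 × 1 = 49.6
  Sum = 2820.85 ng/mL·hr

AUC = 2820 ng/mL·hr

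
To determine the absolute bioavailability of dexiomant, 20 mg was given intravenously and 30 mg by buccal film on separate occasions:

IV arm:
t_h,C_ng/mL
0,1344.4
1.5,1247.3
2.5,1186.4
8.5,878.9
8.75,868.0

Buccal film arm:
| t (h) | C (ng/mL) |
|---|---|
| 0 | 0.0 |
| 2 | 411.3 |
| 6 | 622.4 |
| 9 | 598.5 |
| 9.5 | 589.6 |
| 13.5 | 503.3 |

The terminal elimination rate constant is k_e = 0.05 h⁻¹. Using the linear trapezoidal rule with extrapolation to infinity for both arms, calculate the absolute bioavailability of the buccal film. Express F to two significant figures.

Trapezoidal AUC_0→8.75 (IV):
  [0→1.5]: (1344.4+1247.3)/2 × 1.5 = 1943.775
  [1.5→2.5]: (1247.3+1186.4)/2 × 1 = 1216.85
  [2.5→8.5]: (1186.4+878.9)/2 × 6 = 6195.9
  [8.5→8.75]: (878.9+868.0)/2 × 0.25 = 218.3625
  Sum = 9574.8875 ng/mL·h
IV tail: 868.0/0.05 = 17360.000; AUC_iv,0→∞ = 9574.8875 + 17360.000 = 26934.8875 ng/mL·h
Trapezoidal AUC_0→13.5 (buccal film):
  [0→2]: (0.0+411.3)/2 × 2 = 411.3
  [2→6]: (411.3+622.4)/2 × 4 = 2067.4
  [6→9]: (622.4+598.5)/2 × 3 = 1831.35
  [9→9.5]: (598.5+589.6)/2 × 0.5 = 297.025
  [9.5→13.5]: (589.6+503.3)/2 × 4 = 2185.8
  Sum = 6792.875 ng/mL·h
buccal film tail: 503.3/0.05 = 10066.000; AUC_ev,0→∞ = 6792.875 + 10066.000 = 16858.875 ng/mL·h
F = (AUC_ev/D_ev)/(AUC_iv/D_iv) = (16858.875/30)/(26934.8875/20) = 561.9625/1346.74 = 0.4173

F = 0.42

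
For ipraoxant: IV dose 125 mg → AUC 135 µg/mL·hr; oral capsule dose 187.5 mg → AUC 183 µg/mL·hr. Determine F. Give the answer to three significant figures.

F = (AUC_ev / D_ev) / (AUC_iv / D_iv)
  = (183/187.5) / (135/125)
  = 0.976 / 1.08 = 0.9037

F = 0.904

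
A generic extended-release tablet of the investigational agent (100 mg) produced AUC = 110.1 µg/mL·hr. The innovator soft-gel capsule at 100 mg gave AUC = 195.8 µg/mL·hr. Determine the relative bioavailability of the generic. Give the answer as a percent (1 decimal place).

F_rel = (AUC_test/D_test) / (AUC_ref/D_ref)
      = (110.1/100) / (195.8/100)
      = 1.101 / 1.958 = 0.5623 = 56.23%

F_rel = 56.2%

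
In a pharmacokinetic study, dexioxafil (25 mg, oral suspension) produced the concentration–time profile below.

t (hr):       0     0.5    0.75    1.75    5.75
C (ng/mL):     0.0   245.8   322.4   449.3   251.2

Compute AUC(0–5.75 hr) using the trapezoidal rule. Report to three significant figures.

Trapezoidal AUC_0→5.75:
  [0→0.5]: (0.0+245.8)/2 × 0.5 = 61.45
  [0.5→0.75]: (245.8+322.4)/2 × 0.25 = 71.025
  [0.75→1.75]: (322.4+449.3)/2 × 1 = 385.85
  [1.75→5.75]: (449.3+251.2)/2 × 4 = 1401.0
  Sum = 1919.325 ng/mL·hr

AUC = 1920 ng/mL·hr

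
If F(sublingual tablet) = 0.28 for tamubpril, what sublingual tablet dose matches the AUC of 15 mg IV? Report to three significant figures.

For equal systemic exposure: F × D_ev = D_iv
D_ev = D_iv / F = 15 / 0.28 = 53.5714 mg

D_sublingual = 53.6 mg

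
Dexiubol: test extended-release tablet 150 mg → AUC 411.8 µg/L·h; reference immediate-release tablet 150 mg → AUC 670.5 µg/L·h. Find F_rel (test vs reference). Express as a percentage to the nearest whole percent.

F_rel = (AUC_test/D_test) / (AUC_ref/D_ref)
      = (411.8/150) / (670.5/150)
      = 2.74533 / 4.47 = 0.6142 = 61.42%

F_rel = 61%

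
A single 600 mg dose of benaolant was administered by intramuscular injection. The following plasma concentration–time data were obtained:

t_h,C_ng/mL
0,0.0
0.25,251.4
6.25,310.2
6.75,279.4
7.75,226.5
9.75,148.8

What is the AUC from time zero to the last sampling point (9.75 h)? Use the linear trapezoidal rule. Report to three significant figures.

AUC = 2490 ng/mL·h

Trapezoidal AUC_0→9.75:
  [0→0.25]: (0.0+251.4)/2 × 0.25 = 31.425
  [0.25→6.25]: (251.4+310.2)/2 × 6 = 1684.8
  [6.25→6.75]: (310.2+279.4)/2 × 0.5 = 147.4
  [6.75→7.75]: (279.4+226.5)/2 × 1 = 252.95
  [7.75→9.75]: (226.5+148.8)/2 × 2 = 375.3
  Sum = 2491.875 ng/mL·h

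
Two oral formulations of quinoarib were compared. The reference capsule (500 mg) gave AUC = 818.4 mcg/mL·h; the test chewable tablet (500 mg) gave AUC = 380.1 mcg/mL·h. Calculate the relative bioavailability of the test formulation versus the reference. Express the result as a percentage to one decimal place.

F_rel = (AUC_test/D_test) / (AUC_ref/D_ref)
      = (380.1/500) / (818.4/500)
      = 0.7602 / 1.6368 = 0.4644 = 46.44%

F_rel = 46.4%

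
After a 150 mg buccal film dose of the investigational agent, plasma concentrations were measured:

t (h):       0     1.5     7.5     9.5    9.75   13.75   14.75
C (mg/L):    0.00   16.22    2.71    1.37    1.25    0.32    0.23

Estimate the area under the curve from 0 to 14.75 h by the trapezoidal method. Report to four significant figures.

AUC = 76.78 mg/L·h

Trapezoidal AUC_0→14.75:
  [0→1.5]: (0.00+16.22)/2 × 1.5 = 12.165
  [1.5→7.5]: (16.22+2.71)/2 × 6 = 56.79
  [7.5→9.5]: (2.71+1.37)/2 × 2 = 4.08
  [9.5→9.75]: (1.37+1.25)/2 × 0.25 = 0.3275
  [9.75→13.75]: (1.25+0.32)/2 × 4 = 3.14
  [13.75→14.75]: (0.32+0.23)/2 × 1 = 0.275
  Sum = 76.7775 mg/L·h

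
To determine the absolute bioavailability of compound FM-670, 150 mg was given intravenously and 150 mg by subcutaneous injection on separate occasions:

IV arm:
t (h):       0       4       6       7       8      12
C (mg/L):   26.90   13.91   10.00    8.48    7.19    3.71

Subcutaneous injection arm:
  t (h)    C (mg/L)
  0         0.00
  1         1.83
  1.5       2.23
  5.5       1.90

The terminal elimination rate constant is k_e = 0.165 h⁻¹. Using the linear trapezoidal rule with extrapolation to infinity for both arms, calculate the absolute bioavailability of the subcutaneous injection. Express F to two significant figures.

Trapezoidal AUC_0→12 (IV):
  [0→4]: (26.90+13.91)/2 × 4 = 81.62
  [4→6]: (13.91+10.00)/2 × 2 = 23.91
  [6→7]: (10.00+8.48)/2 × 1 = 9.24
  [7→8]: (8.48+7.19)/2 × 1 = 7.835
  [8→12]: (7.19+3.71)/2 × 4 = 21.8
  Sum = 144.405 mg/L·h
IV tail: 3.71/0.165 = 22.485; AUC_iv,0→∞ = 144.405 + 22.485 = 166.89 mg/L·h
Trapezoidal AUC_0→5.5 (subcutaneous injection):
  [0→1]: (0.00+1.83)/2 × 1 = 0.915
  [1→1.5]: (1.83+2.23)/2 × 0.5 = 1.015
  [1.5→5.5]: (2.23+1.90)/2 × 4 = 8.26
  Sum = 10.19 mg/L·h
subcutaneous injection tail: 1.90/0.165 = 11.515; AUC_ev,0→∞ = 10.19 + 11.515 = 21.705 mg/L·h
F = (AUC_ev/D_ev)/(AUC_iv/D_iv) = (21.705/150)/(166.89/150) = 0.1447/1.1126 = 0.1301

F = 0.13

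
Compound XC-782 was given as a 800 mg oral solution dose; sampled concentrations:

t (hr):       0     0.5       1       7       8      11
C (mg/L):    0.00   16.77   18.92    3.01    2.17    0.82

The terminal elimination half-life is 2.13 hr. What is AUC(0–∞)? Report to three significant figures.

Trapezoidal AUC_0→11:
  [0→0.5]: (0.00+16.77)/2 × 0.5 = 4.1925
  [0.5→1]: (16.77+18.92)/2 × 0.5 = 8.9225
  [1→7]: (18.92+3.01)/2 × 6 = 65.79
  [7→8]: (3.01+2.17)/2 × 1 = 2.59
  [8→11]: (2.17+0.82)/2 × 3 = 4.485
  Sum = 85.98 mg/L·hr
k_e = ln2 / t½ = 0.693147 / 2.13 = 0.3254 hr^-1
Extrapolated tail: C_last / k_e = 0.82 / 0.3254 = 2.520
AUC_0→∞ = 85.98 + 2.520 = 88.5 mg/L·hr

AUC = 88.5 mg/L·hr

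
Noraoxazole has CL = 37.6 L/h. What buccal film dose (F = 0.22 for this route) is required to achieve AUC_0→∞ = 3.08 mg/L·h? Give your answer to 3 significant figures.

Dose = CL × AUC_0→∞ / F
     = 37.6 × 3.08 / 0.22 = 526.4 mg

Dose = 526 mg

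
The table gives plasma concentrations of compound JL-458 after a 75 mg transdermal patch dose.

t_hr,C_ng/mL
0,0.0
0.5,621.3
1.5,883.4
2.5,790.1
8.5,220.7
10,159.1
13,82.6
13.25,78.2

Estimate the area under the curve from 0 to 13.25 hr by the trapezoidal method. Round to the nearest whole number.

Trapezoidal AUC_0→13.25:
  [0→0.5]: (0.0+621.3)/2 × 0.5 = 155.325
  [0.5→1.5]: (621.3+883.4)/2 × 1 = 752.35
  [1.5→2.5]: (883.4+790.1)/2 × 1 = 836.75
  [2.5→8.5]: (790.1+220.7)/2 × 6 = 3032.4
  [8.5→10]: (220.7+159.1)/2 × 1.5 = 284.85
  [10→13]: (159.1+82.6)/2 × 3 = 362.55
  [13→13.25]: (82.6+78.2)/2 × 0.25 = 20.1
  Sum = 5444.325 ng/mL·hr

AUC = 5444 ng/mL·hr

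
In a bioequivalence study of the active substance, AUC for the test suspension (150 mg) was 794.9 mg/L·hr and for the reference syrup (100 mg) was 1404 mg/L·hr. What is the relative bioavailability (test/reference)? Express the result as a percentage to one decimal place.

F_rel = (AUC_test/D_test) / (AUC_ref/D_ref)
      = (794.9/150) / (1404/100)
      = 5.29933 / 14.04 = 0.3774 = 37.74%

F_rel = 37.7%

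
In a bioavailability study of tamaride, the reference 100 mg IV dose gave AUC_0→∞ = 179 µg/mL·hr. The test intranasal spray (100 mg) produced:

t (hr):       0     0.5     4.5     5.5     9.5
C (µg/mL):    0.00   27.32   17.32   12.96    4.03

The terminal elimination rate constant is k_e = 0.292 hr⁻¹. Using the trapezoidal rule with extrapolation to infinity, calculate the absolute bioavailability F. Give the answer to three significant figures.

F = 0.888

Trapezoidal AUC_0→9.5 (intranasal spray):
  [0→0.5]: (0.00+27.32)/2 × 0.5 = 6.83
  [0.5→4.5]: (27.32+17.32)/2 × 4 = 89.28
  [4.5→5.5]: (17.32+12.96)/2 × 1 = 15.14
  [5.5→9.5]: (12.96+4.03)/2 × 4 = 33.98
  Sum = 145.23 µg/mL·hr
Tail: C_last/k_e = 4.03/0.292 = 13.801
AUC_0→∞ (intranasal spray) = 145.23 + 13.801 = 159.031 µg/mL·hr
F = (AUC_ev/D_ev)/(AUC_iv/D_iv) = (159.031/100)/(179/100) = 1.59031/1.79 = 0.8884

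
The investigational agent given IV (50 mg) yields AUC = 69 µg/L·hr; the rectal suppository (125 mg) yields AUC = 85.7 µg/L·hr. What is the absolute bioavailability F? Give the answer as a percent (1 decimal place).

F = 49.7%

F = (AUC_ev / D_ev) / (AUC_iv / D_iv)
  = (85.7/125) / (69/50)
  = 0.6856 / 1.38 = 0.4968
  = 49.68%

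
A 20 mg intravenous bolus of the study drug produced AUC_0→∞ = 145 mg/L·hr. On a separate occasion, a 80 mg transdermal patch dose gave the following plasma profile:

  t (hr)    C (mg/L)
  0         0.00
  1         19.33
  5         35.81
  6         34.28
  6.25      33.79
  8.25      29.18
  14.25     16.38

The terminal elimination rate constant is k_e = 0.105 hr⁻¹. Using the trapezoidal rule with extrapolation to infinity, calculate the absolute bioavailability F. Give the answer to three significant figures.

Trapezoidal AUC_0→14.25 (transdermal patch):
  [0→1]: (0.00+19.33)/2 × 1 = 9.665
  [1→5]: (19.33+35.81)/2 × 4 = 110.28
  [5→6]: (35.81+34.28)/2 × 1 = 35.045
  [6→6.25]: (34.28+33.79)/2 × 0.25 = 8.50875
  [6.25→8.25]: (33.79+29.18)/2 × 2 = 62.97
  [8.25→14.25]: (29.18+16.38)/2 × 6 = 136.68
  Sum = 363.14875 mg/L·hr
Tail: C_last/k_e = 16.38/0.105 = 156.000
AUC_0→∞ (transdermal patch) = 363.14875 + 156.000 = 519.14875 mg/L·hr
F = (AUC_ev/D_ev)/(AUC_iv/D_iv) = (519.14875/80)/(145/20) = 6.48936/7.25 = 0.8951

F = 0.895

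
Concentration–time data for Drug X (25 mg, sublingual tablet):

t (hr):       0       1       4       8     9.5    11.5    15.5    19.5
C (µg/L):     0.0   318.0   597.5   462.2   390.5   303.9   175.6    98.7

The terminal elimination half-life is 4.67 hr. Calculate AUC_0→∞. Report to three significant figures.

AUC = 7160 µg/L·hr

Trapezoidal AUC_0→19.5:
  [0→1]: (0.0+318.0)/2 × 1 = 159.0
  [1→4]: (318.0+597.5)/2 × 3 = 1373.25
  [4→8]: (597.5+462.2)/2 × 4 = 2119.4
  [8→9.5]: (462.2+390.5)/2 × 1.5 = 639.525
  [9.5→11.5]: (390.5+303.9)/2 × 2 = 694.4
  [11.5→15.5]: (303.9+175.6)/2 × 4 = 959.0
  [15.5→19.5]: (175.6+98.7)/2 × 4 = 548.6
  Sum = 6493.175 µg/L·hr
k_e = ln2 / t½ = 0.693147 / 4.67 = 0.1484 hr^-1
Extrapolated tail: C_last / k_e = 98.7 / 0.1484 = 665.094
AUC_0→∞ = 6493.175 + 665.094 = 7158.269 µg/L·hr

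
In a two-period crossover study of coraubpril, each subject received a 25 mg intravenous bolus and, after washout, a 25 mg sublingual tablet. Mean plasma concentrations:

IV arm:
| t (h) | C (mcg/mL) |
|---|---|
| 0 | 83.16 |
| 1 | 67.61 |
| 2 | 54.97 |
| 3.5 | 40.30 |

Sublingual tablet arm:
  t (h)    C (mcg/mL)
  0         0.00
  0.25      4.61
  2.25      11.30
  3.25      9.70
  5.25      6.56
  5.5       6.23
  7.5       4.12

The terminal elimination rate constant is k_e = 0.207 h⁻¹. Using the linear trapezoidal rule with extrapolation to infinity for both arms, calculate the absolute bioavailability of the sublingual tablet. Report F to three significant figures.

F = 0.186

Trapezoidal AUC_0→3.5 (IV):
  [0→1]: (83.16+67.61)/2 × 1 = 75.385
  [1→2]: (67.61+54.97)/2 × 1 = 61.29
  [2→3.5]: (54.97+40.30)/2 × 1.5 = 71.4525
  Sum = 208.1275 mcg/mL·h
IV tail: 40.30/0.207 = 194.686; AUC_iv,0→∞ = 208.1275 + 194.686 = 402.8135 mcg/mL·h
Trapezoidal AUC_0→7.5 (sublingual tablet):
  [0→0.25]: (0.00+4.61)/2 × 0.25 = 0.57625
  [0.25→2.25]: (4.61+11.30)/2 × 2 = 15.91
  [2.25→3.25]: (11.30+9.70)/2 × 1 = 10.5
  [3.25→5.25]: (9.70+6.56)/2 × 2 = 16.26
  [5.25→5.5]: (6.56+6.23)/2 × 0.25 = 1.59875
  [5.5→7.5]: (6.23+4.12)/2 × 2 = 10.35
  Sum = 55.195 mcg/mL·h
sublingual tablet tail: 4.12/0.207 = 19.903; AUC_ev,0→∞ = 55.195 + 19.903 = 75.098 mcg/mL·h
F = (AUC_ev/D_ev)/(AUC_iv/D_iv) = (75.098/25)/(402.8135/25) = 3.00392/16.11254 = 0.1864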